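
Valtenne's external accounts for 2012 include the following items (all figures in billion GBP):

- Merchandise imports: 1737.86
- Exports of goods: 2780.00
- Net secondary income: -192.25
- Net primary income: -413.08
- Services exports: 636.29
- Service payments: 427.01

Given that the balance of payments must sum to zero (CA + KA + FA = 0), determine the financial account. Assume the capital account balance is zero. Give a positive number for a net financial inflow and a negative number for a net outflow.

Goods balance = 2780.00 - 1737.86 = 1042.14
Services balance = 636.29 - 427.01 = 209.28
Trade balance (goods + services) = 1042.14 + 209.28 = 1251.42
Net primary income = -413.08
Net secondary income = -192.25
Current account = 1251.42 + (-413.08) + (-192.25) = 646.09
Financial account = -(646.09) = -646.09

-646.09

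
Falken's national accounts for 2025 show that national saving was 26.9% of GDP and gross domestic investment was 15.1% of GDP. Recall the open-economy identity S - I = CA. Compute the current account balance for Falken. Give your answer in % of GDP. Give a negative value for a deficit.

S - I = CA (net lending to the rest of the world).
CA = S - I = 26.9 - 15.1 = 11.8

11.8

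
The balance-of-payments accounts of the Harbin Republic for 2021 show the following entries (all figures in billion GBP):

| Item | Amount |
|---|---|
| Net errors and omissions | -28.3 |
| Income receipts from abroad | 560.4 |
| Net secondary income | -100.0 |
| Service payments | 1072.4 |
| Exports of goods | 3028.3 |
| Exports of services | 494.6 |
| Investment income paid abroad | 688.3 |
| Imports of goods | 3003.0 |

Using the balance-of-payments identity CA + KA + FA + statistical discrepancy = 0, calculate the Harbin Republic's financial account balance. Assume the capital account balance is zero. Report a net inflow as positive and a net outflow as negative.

Goods balance = 3028.3 - 3003.0 = 25.3
Services balance = 494.6 - 1072.4 = -577.8
Trade balance (goods + services) = 25.3 + (-577.8) = -552.5
Net primary income = 560.4 - 688.3 = -127.9
Net secondary income = -100.0
Current account = -552.5 + (-127.9) + (-100.0) = -780.4
Financial account = -(-780.4 + (-28.3)) = 808.7

808.7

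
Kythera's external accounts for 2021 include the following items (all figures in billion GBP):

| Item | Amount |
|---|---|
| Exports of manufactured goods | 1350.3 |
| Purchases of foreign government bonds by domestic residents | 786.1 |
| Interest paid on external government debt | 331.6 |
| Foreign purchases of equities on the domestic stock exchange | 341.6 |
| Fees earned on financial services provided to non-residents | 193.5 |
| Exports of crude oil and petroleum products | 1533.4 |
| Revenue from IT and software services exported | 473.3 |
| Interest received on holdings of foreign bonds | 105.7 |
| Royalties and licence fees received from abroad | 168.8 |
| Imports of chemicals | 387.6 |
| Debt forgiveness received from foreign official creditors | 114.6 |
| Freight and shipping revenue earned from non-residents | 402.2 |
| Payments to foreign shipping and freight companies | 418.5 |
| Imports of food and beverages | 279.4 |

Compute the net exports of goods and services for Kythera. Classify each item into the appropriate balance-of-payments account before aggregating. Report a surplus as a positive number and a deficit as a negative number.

Goods: 1350.3 - 387.6 - 279.4 + 1533.4 = 2216.7
Services: 473.3 - 418.5 + 193.5 + 402.2 + 168.8 = 819.3
Trade balance = 2216.7 + 819.3 = 3036.0
(Excluded from the trade balance — financial account: purchases of foreign government bonds by domestic residents 786.1, foreign purchases of equities on the domestic stock exchange 341.6; primary income: interest paid on external government debt 331.6, interest received on holdings of foreign bonds 105.7; capital account: debt forgiveness received from foreign official creditors 114.6.)

3036.0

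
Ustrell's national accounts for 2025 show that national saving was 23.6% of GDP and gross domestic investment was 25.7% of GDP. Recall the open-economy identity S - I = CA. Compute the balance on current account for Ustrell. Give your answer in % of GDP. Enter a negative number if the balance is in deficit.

CA = S - I = 23.6 - 25.7 = -2.1

-2.1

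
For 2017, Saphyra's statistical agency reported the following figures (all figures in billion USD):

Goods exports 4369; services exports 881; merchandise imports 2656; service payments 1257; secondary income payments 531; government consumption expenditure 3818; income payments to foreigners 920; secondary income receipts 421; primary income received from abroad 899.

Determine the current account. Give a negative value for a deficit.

Goods balance = 4369 - 2656 = 1713
Services balance = 881 - 1257 = -376
Trade balance (goods + services) = 1713 + (-376) = 1337
Net primary income = 899 - 920 = -21
Net secondary income = 421 - 531 = -110
Current account = 1337 + (-21) + (-110) = 1206

1206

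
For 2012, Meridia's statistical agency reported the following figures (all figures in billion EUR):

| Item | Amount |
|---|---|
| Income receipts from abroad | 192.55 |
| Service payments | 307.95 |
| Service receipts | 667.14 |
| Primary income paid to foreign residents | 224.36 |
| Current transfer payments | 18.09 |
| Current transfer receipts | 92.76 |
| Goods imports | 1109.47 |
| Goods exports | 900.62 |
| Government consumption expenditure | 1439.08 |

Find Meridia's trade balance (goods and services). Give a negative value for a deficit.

150.34

Goods balance = 900.62 - 1109.47 = -208.85
Services balance = 667.14 - 307.95 = 359.19
Trade balance (goods + services) = -208.85 + 359.19 = 150.34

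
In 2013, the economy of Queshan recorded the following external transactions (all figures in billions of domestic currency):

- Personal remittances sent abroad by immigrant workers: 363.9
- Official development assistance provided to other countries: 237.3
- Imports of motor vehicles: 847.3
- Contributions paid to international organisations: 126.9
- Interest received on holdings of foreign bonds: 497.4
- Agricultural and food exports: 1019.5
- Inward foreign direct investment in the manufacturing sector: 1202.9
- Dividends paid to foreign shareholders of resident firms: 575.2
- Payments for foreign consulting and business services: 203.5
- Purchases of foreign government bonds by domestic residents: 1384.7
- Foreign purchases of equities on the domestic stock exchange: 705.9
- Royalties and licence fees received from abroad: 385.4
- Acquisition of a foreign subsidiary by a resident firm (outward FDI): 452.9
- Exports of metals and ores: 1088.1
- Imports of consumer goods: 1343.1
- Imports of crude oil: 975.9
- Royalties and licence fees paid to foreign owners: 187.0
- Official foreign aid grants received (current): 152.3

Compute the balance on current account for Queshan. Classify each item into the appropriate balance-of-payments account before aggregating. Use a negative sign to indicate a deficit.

Goods: -975.9 - 1343.1 + 1019.5 - 847.3 + 1088.1 = -1058.7
Services: -187.0 - 203.5 + 385.4 = -5.1
Primary income: -575.2 + 497.4 = -77.8
Secondary income: -237.3 + 152.3 - 126.9 - 363.9 = -575.8
Current account = (-1058.7) + (-5.1) + (-77.8) + (-575.8) = -1717.4
(Excluded from the current account — financial account: inward foreign direct investment in the manufacturing sector 1202.9, purchases of foreign government bonds by domestic residents 1384.7, foreign purchases of equities on the domestic stock exchange 705.9, acquisition of a foreign subsidiary by a resident firm (outward FDI) 452.9.)

-1717.4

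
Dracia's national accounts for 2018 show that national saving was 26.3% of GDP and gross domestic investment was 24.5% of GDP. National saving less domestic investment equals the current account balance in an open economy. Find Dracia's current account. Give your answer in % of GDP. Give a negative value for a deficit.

1.8

CA = S - I = 26.3 - 24.5 = 1.8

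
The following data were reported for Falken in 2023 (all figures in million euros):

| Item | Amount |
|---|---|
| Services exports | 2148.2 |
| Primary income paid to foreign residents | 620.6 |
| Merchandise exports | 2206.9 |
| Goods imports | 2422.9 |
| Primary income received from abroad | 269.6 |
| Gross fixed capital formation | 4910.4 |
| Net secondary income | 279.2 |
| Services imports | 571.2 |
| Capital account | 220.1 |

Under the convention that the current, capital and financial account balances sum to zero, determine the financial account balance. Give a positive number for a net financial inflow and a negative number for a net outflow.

-1509.3

Goods balance = 2206.9 - 2422.9 = -216.0
Services balance = 2148.2 - 571.2 = 1577.0
Trade balance (goods + services) = -216.0 + 1577.0 = 1361.0
Net primary income = 269.6 - 620.6 = -351.0
Net secondary income = 279.2
Current account = 1361.0 + (-351.0) + 279.2 = 1289.2
Financial account = -(1289.2 + 220.1) = -1509.3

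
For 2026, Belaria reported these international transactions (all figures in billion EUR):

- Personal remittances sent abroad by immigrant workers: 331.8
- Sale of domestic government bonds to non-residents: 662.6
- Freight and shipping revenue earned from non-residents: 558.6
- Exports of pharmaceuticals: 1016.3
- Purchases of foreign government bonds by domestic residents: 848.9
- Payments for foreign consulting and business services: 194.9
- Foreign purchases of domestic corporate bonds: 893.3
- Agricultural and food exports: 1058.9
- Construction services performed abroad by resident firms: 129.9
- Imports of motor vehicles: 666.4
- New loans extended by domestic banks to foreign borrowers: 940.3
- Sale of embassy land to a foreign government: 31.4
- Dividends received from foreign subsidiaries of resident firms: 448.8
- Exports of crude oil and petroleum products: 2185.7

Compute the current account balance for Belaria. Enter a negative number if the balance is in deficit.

Goods: 1016.3 + 1058.9 + 2185.7 - 666.4 = 3594.5
Services: 129.9 - 194.9 + 558.6 = 493.6
Primary income: 448.8
Secondary income: -331.8
Current account = 3594.5 + 493.6 + 448.8 + (-331.8) = 4205.1
(Excluded from the current account — financial account: sale of domestic government bonds to non-residents 662.6, purchases of foreign government bonds by domestic residents 848.9, foreign purchases of domestic corporate bonds 893.3, new loans extended by domestic banks to foreign borrowers 940.3; capital account: sale of embassy land to a foreign government 31.4.)

4205.1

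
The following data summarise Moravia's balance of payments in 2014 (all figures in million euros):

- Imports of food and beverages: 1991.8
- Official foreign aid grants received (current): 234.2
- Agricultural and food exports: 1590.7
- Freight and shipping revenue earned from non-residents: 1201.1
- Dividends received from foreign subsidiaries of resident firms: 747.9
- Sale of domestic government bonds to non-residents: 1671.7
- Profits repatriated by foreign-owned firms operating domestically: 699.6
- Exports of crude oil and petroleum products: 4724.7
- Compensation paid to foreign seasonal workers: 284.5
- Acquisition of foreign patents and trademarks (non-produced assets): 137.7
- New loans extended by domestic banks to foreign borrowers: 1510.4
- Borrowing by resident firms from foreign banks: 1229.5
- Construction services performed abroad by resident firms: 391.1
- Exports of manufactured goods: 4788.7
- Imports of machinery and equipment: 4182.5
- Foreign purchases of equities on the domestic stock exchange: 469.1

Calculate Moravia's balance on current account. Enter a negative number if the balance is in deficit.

6520.0

Goods: 4788.7 + 1590.7 - 4182.5 - 1991.8 + 4724.7 = 4929.8
Services: 391.1 + 1201.1 = 1592.2
Primary income: 747.9 - 699.6 - 284.5 = -236.2
Secondary income: 234.2
Current account = 4929.8 + 1592.2 + (-236.2) + 234.2 = 6520.0
(Excluded from the current account — financial account: sale of domestic government bonds to non-residents 1671.7, new loans extended by domestic banks to foreign borrowers 1510.4, borrowing by resident firms from foreign banks 1229.5, foreign purchases of equities on the domestic stock exchange 469.1; capital account: acquisition of foreign patents and trademarks (non-produced assets) 137.7.)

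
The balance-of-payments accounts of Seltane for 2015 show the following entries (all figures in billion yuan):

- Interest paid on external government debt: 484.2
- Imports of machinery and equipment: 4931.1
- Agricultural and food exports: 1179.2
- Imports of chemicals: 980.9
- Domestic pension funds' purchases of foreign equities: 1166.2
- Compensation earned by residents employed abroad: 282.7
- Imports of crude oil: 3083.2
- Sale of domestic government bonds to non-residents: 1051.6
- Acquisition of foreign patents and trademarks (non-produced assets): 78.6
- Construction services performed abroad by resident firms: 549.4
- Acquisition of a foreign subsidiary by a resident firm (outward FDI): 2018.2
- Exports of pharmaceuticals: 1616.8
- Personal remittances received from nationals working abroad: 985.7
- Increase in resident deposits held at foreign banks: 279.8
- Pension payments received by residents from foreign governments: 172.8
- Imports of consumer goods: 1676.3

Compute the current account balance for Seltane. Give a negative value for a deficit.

Goods: -980.9 + 1616.8 - 3083.2 + 1179.2 - 1676.3 - 4931.1 = -7875.5
Services: 549.4
Primary income: 282.7 - 484.2 = -201.5
Secondary income: 172.8 + 985.7 = 1158.5
Current account = (-7875.5) + 549.4 + (-201.5) + 1158.5 = -6369.1
(Excluded from the current account — financial account: domestic pension funds' purchases of foreign equities 1166.2, sale of domestic government bonds to non-residents 1051.6, acquisition of a foreign subsidiary by a resident firm (outward FDI) 2018.2, increase in resident deposits held at foreign banks 279.8; capital account: acquisition of foreign patents and trademarks (non-produced assets) 78.6.)

-6369.1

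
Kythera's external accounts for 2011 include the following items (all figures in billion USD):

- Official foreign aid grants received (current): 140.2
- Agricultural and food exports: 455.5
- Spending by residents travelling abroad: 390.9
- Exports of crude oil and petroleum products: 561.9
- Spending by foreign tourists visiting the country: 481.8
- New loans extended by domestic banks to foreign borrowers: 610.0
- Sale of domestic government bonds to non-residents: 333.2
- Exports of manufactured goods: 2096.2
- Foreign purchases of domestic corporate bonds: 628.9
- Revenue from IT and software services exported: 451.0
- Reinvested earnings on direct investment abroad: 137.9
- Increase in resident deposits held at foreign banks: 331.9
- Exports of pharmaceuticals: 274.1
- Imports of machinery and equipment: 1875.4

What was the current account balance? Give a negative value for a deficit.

Goods: 561.9 + 2096.2 + 455.5 - 1875.4 + 274.1 = 1512.3
Services: 451.0 - 390.9 + 481.8 = 541.9
Primary income: 137.9
Secondary income: 140.2
Current account = 1512.3 + 541.9 + 137.9 + 140.2 = 2332.3
(Excluded from the current account — financial account: new loans extended by domestic banks to foreign borrowers 610.0, sale of domestic government bonds to non-residents 333.2, foreign purchases of domestic corporate bonds 628.9, increase in resident deposits held at foreign banks 331.9.)

2332.3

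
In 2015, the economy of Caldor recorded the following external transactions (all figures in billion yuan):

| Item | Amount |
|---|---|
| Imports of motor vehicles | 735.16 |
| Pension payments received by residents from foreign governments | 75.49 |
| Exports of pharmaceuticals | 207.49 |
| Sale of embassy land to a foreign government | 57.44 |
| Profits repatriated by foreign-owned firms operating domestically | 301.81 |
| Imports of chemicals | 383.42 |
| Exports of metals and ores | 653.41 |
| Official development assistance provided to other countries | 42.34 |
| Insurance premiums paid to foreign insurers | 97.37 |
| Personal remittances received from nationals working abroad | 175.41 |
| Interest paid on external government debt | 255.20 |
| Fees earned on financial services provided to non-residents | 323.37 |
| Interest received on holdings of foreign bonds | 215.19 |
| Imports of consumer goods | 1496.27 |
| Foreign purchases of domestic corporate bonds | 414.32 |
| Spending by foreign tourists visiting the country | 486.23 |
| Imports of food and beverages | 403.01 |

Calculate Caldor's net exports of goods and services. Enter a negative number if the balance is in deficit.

Goods: -1496.27 - 403.01 + 653.41 + 207.49 - 735.16 - 383.42 = -2156.96
Services: 323.37 - 97.37 + 486.23 = 712.23
Trade balance = -2156.96 + 712.23 = -1444.73
(Excluded from the trade balance — secondary income: pension payments received by residents from foreign governments 75.49, official development assistance provided to other countries 42.34, personal remittances received from nationals working abroad 175.41; capital account: sale of embassy land to a foreign government 57.44; primary income: profits repatriated by foreign-owned firms operating domestically 301.81, interest paid on external government debt 255.20, interest received on holdings of foreign bonds 215.19; financial account: foreign purchases of domestic corporate bonds 414.32.)

-1444.73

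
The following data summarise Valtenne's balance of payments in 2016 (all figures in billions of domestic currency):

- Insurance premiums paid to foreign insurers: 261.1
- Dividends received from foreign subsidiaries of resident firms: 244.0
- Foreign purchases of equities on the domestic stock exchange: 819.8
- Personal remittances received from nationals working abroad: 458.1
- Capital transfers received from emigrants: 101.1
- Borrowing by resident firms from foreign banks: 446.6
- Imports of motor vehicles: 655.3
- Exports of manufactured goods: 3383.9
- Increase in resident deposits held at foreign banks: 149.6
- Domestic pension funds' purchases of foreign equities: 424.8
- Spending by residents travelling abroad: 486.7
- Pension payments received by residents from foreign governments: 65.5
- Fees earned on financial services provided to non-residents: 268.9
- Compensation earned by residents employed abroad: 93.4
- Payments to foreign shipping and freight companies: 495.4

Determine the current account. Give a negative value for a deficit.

2615.3

Goods: 3383.9 - 655.3 = 2728.6
Services: -486.7 + 268.9 - 495.4 - 261.1 = -974.3
Primary income: 93.4 + 244.0 = 337.4
Secondary income: 65.5 + 458.1 = 523.6
Current account = 2728.6 + (-974.3) + 337.4 + 523.6 = 2615.3
(Excluded from the current account — financial account: foreign purchases of equities on the domestic stock exchange 819.8, borrowing by resident firms from foreign banks 446.6, increase in resident deposits held at foreign banks 149.6, domestic pension funds' purchases of foreign equities 424.8; capital account: capital transfers received from emigrants 101.1.)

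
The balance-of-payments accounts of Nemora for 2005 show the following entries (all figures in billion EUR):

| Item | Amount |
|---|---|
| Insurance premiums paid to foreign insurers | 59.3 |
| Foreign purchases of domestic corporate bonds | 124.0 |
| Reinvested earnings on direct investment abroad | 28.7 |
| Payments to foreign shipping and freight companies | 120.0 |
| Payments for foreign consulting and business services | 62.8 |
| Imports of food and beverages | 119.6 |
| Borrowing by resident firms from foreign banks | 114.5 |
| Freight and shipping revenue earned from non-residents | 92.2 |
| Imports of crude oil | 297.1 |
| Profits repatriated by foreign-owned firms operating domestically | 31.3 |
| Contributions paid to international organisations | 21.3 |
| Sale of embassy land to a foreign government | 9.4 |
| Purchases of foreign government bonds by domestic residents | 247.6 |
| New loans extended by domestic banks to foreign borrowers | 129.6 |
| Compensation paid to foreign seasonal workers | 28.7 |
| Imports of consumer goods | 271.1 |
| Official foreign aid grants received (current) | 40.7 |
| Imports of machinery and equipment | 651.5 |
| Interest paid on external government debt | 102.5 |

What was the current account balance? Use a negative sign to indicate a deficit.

-1603.6

Goods: -297.1 - 271.1 - 119.6 - 651.5 = -1339.3
Services: 92.2 - 120.0 - 59.3 - 62.8 = -149.9
Primary income: -28.7 - 31.3 + 28.7 - 102.5 = -133.8
Secondary income: 40.7 - 21.3 = 19.4
Current account = (-1339.3) + (-149.9) + (-133.8) + 19.4 = -1603.6
(Excluded from the current account — financial account: foreign purchases of domestic corporate bonds 124.0, borrowing by resident firms from foreign banks 114.5, purchases of foreign government bonds by domestic residents 247.6, new loans extended by domestic banks to foreign borrowers 129.6; capital account: sale of embassy land to a foreign government 9.4.)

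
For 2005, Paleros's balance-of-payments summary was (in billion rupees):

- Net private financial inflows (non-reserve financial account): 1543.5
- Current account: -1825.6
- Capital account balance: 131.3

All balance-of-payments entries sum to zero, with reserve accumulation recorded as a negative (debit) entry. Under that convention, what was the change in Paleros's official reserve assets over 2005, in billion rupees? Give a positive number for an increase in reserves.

-150.8

Official reserve transactions balance = -((-1825.6) + 131.3 + 1543.5) = 150.8
An accumulation of reserves is recorded as a debit (negative entry), so the change in the stock of reserves is the negative of that balance.
Change in official reserves = -(150.8) = -150.8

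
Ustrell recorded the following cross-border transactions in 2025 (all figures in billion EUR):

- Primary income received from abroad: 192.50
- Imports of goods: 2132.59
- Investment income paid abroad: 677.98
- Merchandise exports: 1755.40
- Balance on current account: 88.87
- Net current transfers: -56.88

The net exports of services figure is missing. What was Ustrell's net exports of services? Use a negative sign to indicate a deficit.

1008.42

Current account = goods balance + services balance + net primary income + net secondary income
Sum of the known components = -919.55
Net exports of services = CA - (known components) = 88.87 - (-919.55) = 1008.42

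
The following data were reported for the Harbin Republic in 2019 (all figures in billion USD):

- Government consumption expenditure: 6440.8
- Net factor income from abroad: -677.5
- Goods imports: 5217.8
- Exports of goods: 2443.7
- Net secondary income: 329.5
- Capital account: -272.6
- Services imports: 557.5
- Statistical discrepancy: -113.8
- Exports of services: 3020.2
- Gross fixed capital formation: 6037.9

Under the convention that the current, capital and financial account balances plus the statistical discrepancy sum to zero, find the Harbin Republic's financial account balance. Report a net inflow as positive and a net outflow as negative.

Goods balance = 2443.7 - 5217.8 = -2774.1
Services balance = 3020.2 - 557.5 = 2462.7
Trade balance (goods + services) = -2774.1 + 2462.7 = -311.4
Net primary income = -677.5
Net secondary income = 329.5
Current account = -311.4 + (-677.5) + 329.5 = -659.4
Financial account = -(-659.4 + (-272.6) + (-113.8)) = 1045.8

1045.8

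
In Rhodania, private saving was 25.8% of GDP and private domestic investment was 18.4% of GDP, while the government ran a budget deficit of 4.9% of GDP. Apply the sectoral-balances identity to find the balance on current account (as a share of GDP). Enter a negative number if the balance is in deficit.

By the sectoral-balances identity, CA = (S_private - I) + (T - G).
Private balance = 25.8 - 18.4 = 7.4
Government balance (T - G) = -4.9
CA = 7.4 + (-4.9) = 2.5

2.5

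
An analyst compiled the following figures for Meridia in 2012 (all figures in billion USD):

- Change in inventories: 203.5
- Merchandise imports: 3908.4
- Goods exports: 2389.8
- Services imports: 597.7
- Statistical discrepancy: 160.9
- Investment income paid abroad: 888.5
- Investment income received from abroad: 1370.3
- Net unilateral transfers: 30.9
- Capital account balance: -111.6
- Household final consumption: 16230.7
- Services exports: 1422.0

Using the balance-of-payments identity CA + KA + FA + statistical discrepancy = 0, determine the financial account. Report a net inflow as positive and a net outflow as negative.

132.3

Goods balance = 2389.8 - 3908.4 = -1518.6
Services balance = 1422.0 - 597.7 = 824.3
Trade balance (goods + services) = -1518.6 + 824.3 = -694.3
Net primary income = 1370.3 - 888.5 = 481.8
Net secondary income = 30.9
Current account = -694.3 + 481.8 + 30.9 = -181.6
Financial account = -(-181.6 + (-111.6) + 160.9) = 132.3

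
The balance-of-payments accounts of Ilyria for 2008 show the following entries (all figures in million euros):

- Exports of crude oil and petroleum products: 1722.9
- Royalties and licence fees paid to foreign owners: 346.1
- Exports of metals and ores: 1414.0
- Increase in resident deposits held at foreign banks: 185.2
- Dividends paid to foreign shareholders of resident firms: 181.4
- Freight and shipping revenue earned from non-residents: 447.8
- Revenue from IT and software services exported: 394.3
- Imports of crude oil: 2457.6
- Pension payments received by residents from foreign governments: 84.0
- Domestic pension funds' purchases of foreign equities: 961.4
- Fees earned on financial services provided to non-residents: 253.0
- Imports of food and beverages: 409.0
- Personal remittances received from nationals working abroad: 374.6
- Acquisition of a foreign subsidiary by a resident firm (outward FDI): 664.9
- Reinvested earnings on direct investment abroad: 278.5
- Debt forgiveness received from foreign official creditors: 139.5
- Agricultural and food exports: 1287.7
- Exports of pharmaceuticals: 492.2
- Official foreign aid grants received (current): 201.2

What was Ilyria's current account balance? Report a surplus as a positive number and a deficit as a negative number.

3556.1

Goods: 1414.0 - 409.0 + 492.2 - 2457.6 + 1722.9 + 1287.7 = 2050.2
Services: 253.0 + 394.3 - 346.1 + 447.8 = 749.0
Primary income: -181.4 + 278.5 = 97.1
Secondary income: 84.0 + 374.6 + 201.2 = 659.8
Current account = 2050.2 + 749.0 + 97.1 + 659.8 = 3556.1
(Excluded from the current account — financial account: increase in resident deposits held at foreign banks 185.2, domestic pension funds' purchases of foreign equities 961.4, acquisition of a foreign subsidiary by a resident firm (outward FDI) 664.9; capital account: debt forgiveness received from foreign official creditors 139.5.)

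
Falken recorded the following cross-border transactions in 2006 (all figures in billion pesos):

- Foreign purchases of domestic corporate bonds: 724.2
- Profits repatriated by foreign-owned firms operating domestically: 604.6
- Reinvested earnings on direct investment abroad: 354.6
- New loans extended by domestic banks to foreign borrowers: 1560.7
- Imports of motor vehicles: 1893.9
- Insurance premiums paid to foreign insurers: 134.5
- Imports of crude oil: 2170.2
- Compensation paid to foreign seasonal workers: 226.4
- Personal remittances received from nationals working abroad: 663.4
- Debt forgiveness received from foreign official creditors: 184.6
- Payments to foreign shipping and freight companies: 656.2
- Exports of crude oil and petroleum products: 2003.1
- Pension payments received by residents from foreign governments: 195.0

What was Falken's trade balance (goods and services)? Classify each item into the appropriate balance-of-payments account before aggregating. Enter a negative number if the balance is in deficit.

-2851.7

Goods: 2003.1 - 2170.2 - 1893.9 = -2061.0
Services: -656.2 - 134.5 = -790.7
Trade balance = -2061.0 + (-790.7) = -2851.7
(Excluded from the trade balance — financial account: foreign purchases of domestic corporate bonds 724.2, new loans extended by domestic banks to foreign borrowers 1560.7; primary income: profits repatriated by foreign-owned firms operating domestically 604.6, reinvested earnings on direct investment abroad 354.6, compensation paid to foreign seasonal workers 226.4; secondary income: personal remittances received from nationals working abroad 663.4, pension payments received by residents from foreign governments 195.0; capital account: debt forgiveness received from foreign official creditors 184.6.)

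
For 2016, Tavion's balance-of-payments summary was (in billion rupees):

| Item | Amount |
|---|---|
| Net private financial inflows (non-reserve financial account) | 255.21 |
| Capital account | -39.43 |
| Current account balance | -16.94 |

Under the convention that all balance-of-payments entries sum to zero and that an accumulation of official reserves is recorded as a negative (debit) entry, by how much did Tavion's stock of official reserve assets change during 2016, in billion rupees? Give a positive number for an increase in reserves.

Official reserve transactions balance = -((-16.94) + (-39.43) + 255.21) = -198.84
An accumulation of reserves is recorded as a debit (negative entry), so the change in the stock of reserves is the negative of that balance.
Change in official reserves = -(-198.84) = 198.84

198.84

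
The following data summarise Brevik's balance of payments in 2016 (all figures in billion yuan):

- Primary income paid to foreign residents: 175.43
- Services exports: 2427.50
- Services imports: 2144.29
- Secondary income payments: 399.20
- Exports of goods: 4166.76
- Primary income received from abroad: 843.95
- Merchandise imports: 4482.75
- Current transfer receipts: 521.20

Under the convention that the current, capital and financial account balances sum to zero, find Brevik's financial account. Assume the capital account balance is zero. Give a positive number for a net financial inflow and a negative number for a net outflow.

Goods balance = 4166.76 - 4482.75 = -315.99
Services balance = 2427.50 - 2144.29 = 283.21
Trade balance (goods + services) = -315.99 + 283.21 = -32.78
Net primary income = 843.95 - 175.43 = 668.52
Net secondary income = 521.20 - 399.20 = 122.00
Current account = -32.78 + 668.52 + 122.00 = 757.74
Financial account = -(757.74) = -757.74

-757.74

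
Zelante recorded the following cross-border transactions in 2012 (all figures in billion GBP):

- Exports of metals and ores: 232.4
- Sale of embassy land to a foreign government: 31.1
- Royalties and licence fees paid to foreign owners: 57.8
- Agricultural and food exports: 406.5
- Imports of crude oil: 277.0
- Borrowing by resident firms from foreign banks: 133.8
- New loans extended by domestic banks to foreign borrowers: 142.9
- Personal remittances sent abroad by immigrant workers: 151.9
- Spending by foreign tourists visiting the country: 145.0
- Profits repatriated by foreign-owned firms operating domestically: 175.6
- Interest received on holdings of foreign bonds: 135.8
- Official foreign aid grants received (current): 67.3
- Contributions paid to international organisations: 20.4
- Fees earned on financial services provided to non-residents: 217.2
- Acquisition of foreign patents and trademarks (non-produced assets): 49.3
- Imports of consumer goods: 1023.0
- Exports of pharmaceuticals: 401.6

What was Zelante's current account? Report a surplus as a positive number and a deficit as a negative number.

-99.9

Goods: -1023.0 + 406.5 - 277.0 + 401.6 + 232.4 = -259.5
Services: 217.2 + 145.0 - 57.8 = 304.4
Primary income: 135.8 - 175.6 = -39.8
Secondary income: 67.3 - 20.4 - 151.9 = -105.0
Current account = (-259.5) + 304.4 + (-39.8) + (-105.0) = -99.9
(Excluded from the current account — capital account: sale of embassy land to a foreign government 31.1, acquisition of foreign patents and trademarks (non-produced assets) 49.3; financial account: borrowing by resident firms from foreign banks 133.8, new loans extended by domestic banks to foreign borrowers 142.9.)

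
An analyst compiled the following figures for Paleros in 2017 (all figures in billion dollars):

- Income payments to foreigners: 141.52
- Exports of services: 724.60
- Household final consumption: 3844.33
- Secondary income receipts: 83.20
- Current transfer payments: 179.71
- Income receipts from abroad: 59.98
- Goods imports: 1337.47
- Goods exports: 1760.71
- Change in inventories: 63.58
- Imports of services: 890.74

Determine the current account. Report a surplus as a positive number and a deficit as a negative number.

79.05

Goods balance = 1760.71 - 1337.47 = 423.24
Services balance = 724.60 - 890.74 = -166.14
Trade balance (goods + services) = 423.24 + (-166.14) = 257.10
Net primary income = 59.98 - 141.52 = -81.54
Net secondary income = 83.20 - 179.71 = -96.51
Current account = 257.10 + (-81.54) + (-96.51) = 79.05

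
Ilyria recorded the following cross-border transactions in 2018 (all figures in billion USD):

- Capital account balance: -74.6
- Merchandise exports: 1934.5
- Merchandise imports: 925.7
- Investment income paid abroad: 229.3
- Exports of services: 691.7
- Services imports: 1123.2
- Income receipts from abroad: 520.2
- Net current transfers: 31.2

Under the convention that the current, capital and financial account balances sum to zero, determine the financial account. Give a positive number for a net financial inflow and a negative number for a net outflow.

-824.8

Goods balance = 1934.5 - 925.7 = 1008.8
Services balance = 691.7 - 1123.2 = -431.5
Trade balance (goods + services) = 1008.8 + (-431.5) = 577.3
Net primary income = 520.2 - 229.3 = 290.9
Net secondary income = 31.2
Current account = 577.3 + 290.9 + 31.2 = 899.4
Financial account = -(899.4 + (-74.6)) = -824.8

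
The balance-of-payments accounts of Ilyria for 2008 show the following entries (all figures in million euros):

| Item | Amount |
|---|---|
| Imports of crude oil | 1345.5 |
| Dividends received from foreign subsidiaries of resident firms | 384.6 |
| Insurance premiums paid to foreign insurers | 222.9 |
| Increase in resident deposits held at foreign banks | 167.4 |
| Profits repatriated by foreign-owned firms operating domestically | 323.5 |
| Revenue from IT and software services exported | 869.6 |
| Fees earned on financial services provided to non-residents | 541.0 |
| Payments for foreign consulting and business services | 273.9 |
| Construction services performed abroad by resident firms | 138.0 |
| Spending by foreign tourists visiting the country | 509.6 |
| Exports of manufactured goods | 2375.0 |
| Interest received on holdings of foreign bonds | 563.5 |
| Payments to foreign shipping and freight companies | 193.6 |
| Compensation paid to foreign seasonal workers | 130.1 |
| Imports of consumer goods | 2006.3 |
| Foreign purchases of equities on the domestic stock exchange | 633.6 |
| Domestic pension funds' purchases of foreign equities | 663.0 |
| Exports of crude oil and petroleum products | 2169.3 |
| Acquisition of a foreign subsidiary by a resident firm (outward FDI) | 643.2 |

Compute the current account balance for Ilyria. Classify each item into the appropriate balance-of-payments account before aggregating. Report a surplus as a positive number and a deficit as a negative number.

Goods: 2375.0 + 2169.3 - 1345.5 - 2006.3 = 1192.5
Services: 509.6 + 138.0 + 869.6 + 541.0 - 273.9 - 222.9 - 193.6 = 1367.8
Primary income: 384.6 + 563.5 - 323.5 - 130.1 = 494.5
Current account = 1192.5 + 1367.8 + 494.5 = 3054.8
(Excluded from the current account — financial account: increase in resident deposits held at foreign banks 167.4, foreign purchases of equities on the domestic stock exchange 633.6, domestic pension funds' purchases of foreign equities 663.0, acquisition of a foreign subsidiary by a resident firm (outward FDI) 643.2.)

3054.8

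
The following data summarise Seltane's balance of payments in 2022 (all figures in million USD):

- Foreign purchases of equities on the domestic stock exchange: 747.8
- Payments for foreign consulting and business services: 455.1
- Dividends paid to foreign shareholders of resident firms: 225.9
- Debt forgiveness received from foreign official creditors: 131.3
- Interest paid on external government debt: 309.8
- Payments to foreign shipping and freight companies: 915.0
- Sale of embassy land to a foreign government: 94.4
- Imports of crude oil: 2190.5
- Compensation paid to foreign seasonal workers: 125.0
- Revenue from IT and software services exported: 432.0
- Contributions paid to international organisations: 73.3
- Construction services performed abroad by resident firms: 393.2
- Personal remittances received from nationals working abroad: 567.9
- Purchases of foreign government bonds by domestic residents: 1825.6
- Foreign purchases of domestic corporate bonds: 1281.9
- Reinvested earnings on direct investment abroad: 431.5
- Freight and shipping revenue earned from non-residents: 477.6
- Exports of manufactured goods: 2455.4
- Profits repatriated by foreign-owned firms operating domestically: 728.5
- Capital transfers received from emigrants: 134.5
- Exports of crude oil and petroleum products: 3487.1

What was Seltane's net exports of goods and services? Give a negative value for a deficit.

Goods: 2455.4 - 2190.5 + 3487.1 = 3752.0
Services: 393.2 - 455.1 - 915.0 + 432.0 + 477.6 = -67.3
Trade balance = 3752.0 + (-67.3) = 3684.7
(Excluded from the trade balance — financial account: foreign purchases of equities on the domestic stock exchange 747.8, purchases of foreign government bonds by domestic residents 1825.6, foreign purchases of domestic corporate bonds 1281.9; primary income: dividends paid to foreign shareholders of resident firms 225.9, interest paid on external government debt 309.8, compensation paid to foreign seasonal workers 125.0, reinvested earnings on direct investment abroad 431.5, profits repatriated by foreign-owned firms operating domestically 728.5; capital account: debt forgiveness received from foreign official creditors 131.3, sale of embassy land to a foreign government 94.4, capital transfers received from emigrants 134.5; secondary income: contributions paid to international organisations 73.3, personal remittances received from nationals working abroad 567.9.)

3684.7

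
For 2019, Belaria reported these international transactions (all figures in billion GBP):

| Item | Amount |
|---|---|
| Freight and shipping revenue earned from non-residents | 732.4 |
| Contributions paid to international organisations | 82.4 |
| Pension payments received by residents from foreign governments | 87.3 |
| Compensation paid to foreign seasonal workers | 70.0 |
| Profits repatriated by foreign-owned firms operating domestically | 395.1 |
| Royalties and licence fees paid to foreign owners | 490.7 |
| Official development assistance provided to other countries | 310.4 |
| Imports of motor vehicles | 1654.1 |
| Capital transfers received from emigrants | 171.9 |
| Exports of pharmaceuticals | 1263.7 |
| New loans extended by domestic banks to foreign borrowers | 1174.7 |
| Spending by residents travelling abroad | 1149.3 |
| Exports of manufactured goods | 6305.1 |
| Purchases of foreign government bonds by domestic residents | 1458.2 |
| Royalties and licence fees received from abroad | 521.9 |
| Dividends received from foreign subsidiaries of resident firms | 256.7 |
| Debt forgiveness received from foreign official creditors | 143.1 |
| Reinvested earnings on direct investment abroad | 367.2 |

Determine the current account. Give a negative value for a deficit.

5382.3

Goods: 6305.1 - 1654.1 + 1263.7 = 5914.7
Services: 521.9 - 1149.3 - 490.7 + 732.4 = -385.7
Primary income: -70.0 - 395.1 + 367.2 + 256.7 = 158.8
Secondary income: 87.3 - 310.4 - 82.4 = -305.5
Current account = 5914.7 + (-385.7) + 158.8 + (-305.5) = 5382.3
(Excluded from the current account — capital account: capital transfers received from emigrants 171.9, debt forgiveness received from foreign official creditors 143.1; financial account: new loans extended by domestic banks to foreign borrowers 1174.7, purchases of foreign government bonds by domestic residents 1458.2.)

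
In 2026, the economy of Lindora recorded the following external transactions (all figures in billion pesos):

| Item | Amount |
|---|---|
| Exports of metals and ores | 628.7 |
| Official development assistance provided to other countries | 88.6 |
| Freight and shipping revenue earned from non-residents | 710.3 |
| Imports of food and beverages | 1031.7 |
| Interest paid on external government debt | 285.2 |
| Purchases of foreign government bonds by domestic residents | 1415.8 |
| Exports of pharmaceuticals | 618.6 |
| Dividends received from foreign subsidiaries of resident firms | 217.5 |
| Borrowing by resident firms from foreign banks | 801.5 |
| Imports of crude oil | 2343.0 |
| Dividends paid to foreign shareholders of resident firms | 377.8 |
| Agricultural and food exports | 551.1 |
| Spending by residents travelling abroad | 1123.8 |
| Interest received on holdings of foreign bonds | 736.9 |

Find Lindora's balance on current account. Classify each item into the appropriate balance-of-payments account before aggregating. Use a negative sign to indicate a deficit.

-1787.0

Goods: 628.7 + 551.1 - 2343.0 - 1031.7 + 618.6 = -1576.3
Services: -1123.8 + 710.3 = -413.5
Primary income: -285.2 + 736.9 - 377.8 + 217.5 = 291.4
Secondary income: -88.6
Current account = (-1576.3) + (-413.5) + 291.4 + (-88.6) = -1787.0
(Excluded from the current account — financial account: purchases of foreign government bonds by domestic residents 1415.8, borrowing by resident firms from foreign banks 801.5.)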